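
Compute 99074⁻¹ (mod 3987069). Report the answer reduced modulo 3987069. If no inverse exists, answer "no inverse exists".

Run Euclid on (3987069, 99074):
3987069 = 40·99074 + 24109
99074 = 4·24109 + 2638
24109 = 9·2638 + 367
2638 = 7·367 + 69
367 = 5·69 + 22
69 = 3·22 + 3
22 = 7·3 + 1
3 = 3·1 + 0
The gcd is 1. Working backward:
1 = 22 − 7·3
1 = −7·69 + 22·22
1 = 22·367 − 117·69
1 = −117·2638 + 841·367
1 = 841·24109 − 7686·2638
1 = −7686·99074 + 31585·24109
1 = 31585·3987069 − 1271086·99074
Thus 99074·(-1271086) ≡ 1 (mod 3987069); reducing, -1271086 mod 3987069 = 2715983.

2715983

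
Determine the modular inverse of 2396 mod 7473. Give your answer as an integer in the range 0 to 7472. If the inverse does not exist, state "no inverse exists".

2255

Extended Euclidean algorithm:
7473 = 3×2396 + 285
2396 = 8×285 + 116
285 = 2×116 + 53
116 = 2×53 + 10
53 = 5×10 + 3
10 = 3×3 + 1
3 = 3×1 + 0
Since gcd(2396, 7473) = 1, back-substitute to write 1 as a combination:
1 = 10 − 3·3
1 = −3·53 + 16·10
1 = 16·116 − 35·53
1 = −35·285 + 86·116
1 = 86·2396 − 723·285
1 = −723·7473 + 2255·2396
So 2396·2255 ≡ 1 (mod 7473).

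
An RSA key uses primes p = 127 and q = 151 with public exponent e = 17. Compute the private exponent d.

φ(n) = (p−1)(q−1) = 126·150 = 18900.
Need d with 17·d ≡ 1 (mod 18900). Apply the extended Euclidean algorithm:
18900 = 1111*17 + 13
17 = 1*13 + 4
13 = 3*4 + 1
4 = 4*1 + 0
Back-substitute:
1 = 13 − 3·4
1 = −3·17 + 4·13
1 = 4·18900 − 4447·17
So 17·(-4447) ≡ 1 (mod 18900), hence d ≡ -4447 ≡ 14453 (mod 18900).

14453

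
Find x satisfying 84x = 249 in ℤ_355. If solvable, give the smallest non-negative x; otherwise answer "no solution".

First find gcd(84, 355):
355 = 4×84 + 19
84 = 4×19 + 8
19 = 2×8 + 3
8 = 2×3 + 2
3 = 1×2 + 1
2 = 2×1 + 0
gcd = 1, so a unique solution mod 355 exists.
Back-substitute for the Bézout coefficients:
1 = 3 − 2
1 = −8 + 3·3
1 = 3·19 − 7·8
1 = −7·84 + 31·19
1 = 31·355 − 131·84
So 84·(-131) ≡ 1 (mod 355), giving 84⁻¹ ≡ 224.
x ≡ 84⁻¹·249 ≡ 224·249 ≡ 41 (mod 355).

41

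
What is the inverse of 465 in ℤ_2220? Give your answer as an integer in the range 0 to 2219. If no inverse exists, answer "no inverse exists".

Euclidean algorithm on 2220, 465:
2220 = 4*465 + 360
465 = 1*360 + 105
360 = 3*105 + 45
105 = 2*45 + 15
45 = 3*15 + 0
The gcd is 15, not 1, hence no inverse exists.

no inverse exists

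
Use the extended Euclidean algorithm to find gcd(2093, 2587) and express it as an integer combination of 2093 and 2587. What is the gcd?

13

Euclidean algorithm:
2587 = 1×2093 + 494
2093 = 4×494 + 117
494 = 4×117 + 26
117 = 4×26 + 13
26 = 2×13 + 0
gcd(2093, 2587) = 13.
Back-substituting:
13 = 117 − 4·26
13 = −4·494 + 17·117
13 = 17·2093 − 72·494
13 = −72·2587 + 89·2093
So 13 = (-72)·2587 + (89)·2093.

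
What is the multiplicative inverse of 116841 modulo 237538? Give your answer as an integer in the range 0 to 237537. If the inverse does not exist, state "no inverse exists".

Apply the Euclidean algorithm to 237538 and 116841:
237538 = 2*116841 + 3856
116841 = 30*3856 + 1161
3856 = 3*1161 + 373
1161 = 3*373 + 42
373 = 8*42 + 37
42 = 1*37 + 5
37 = 7*5 + 2
5 = 2*2 + 1
2 = 2*1 + 0
gcd = 1, so the inverse exists. Back-substitute:
1 = 5 − 2·2
1 = −2·37 + 15·5
1 = 15·42 − 17·37
1 = −17·373 + 151·42
1 = 151·1161 − 470·373
1 = −470·3856 + 1561·1161
1 = 1561·116841 − 47300·3856
1 = −47300·237538 + 96161·116841
So 116841·96161 ≡ 1 (mod 237538).

96161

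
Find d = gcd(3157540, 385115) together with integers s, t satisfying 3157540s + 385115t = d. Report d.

5

Euclidean algorithm:
3157540 = 8·385115 + 76620
385115 = 5·76620 + 2015
76620 = 38·2015 + 50
2015 = 40·50 + 15
50 = 3·15 + 5
15 = 3·5 + 0
gcd(3157540, 385115) = 5.
Express as a combination:
5 = 50 − 3·15
5 = −3·2015 + 121·50
5 = 121·76620 − 4601·2015
5 = −4601·385115 + 23126·76620
5 = 23126·3157540 − 189609·385115
So 5 = (23126)·3157540 + (-189609)·385115.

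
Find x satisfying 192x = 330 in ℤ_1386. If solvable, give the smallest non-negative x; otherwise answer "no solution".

First find gcd(192, 1386):
1386 = 7·192 + 42
192 = 4·42 + 24
42 = 1·24 + 18
24 = 1·18 + 6
18 = 3·6 + 0
gcd = 6 and 6 | 330, so solutions exist. Divide through by 6: 32x ≡ 55 (mod 231).
Now find 32⁻¹ mod 231:
231 = 7×32 + 7
32 = 4×7 + 4
7 = 1×4 + 3
4 = 1×3 + 1
3 = 3×1 + 0
Back-substitute:
1 = 4 − 3
1 = −7 + 2·4
1 = 2·32 − 9·7
1 = −9·231 + 65·32
So 32⁻¹ ≡ 65 (mod 231).
Then x ≡ 65·55 ≡ 110 (mod 231); the smallest non-negative solution is x = 110.

110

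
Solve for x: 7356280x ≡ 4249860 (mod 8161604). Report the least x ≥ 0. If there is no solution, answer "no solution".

1920362

First find gcd(7356280, 8161604):
8161604 = 1×7356280 + 805324
7356280 = 9×805324 + 108364
805324 = 7×108364 + 46776
108364 = 2×46776 + 14812
46776 = 3×14812 + 2340
14812 = 6×2340 + 772
2340 = 3×772 + 24
772 = 32×24 + 4
24 = 6×4 + 0
gcd = 4 and 4 | 4249860, so solutions exist. Divide through by 4: 1839070x ≡ 1062465 (mod 2040401).
Now find 1839070⁻¹ mod 2040401:
2040401 = 1×1839070 + 201331
1839070 = 9×201331 + 27091
201331 = 7×27091 + 11694
27091 = 2×11694 + 3703
11694 = 3×3703 + 585
3703 = 6×585 + 193
585 = 3×193 + 6
193 = 32×6 + 1
6 = 6×1 + 0
Back-substitute:
1 = 193 − 32·6
1 = −32·585 + 97·193
1 = 97·3703 − 614·585
1 = −614·11694 + 1939·3703
1 = 1939·27091 − 4492·11694
1 = −4492·201331 + 33383·27091
1 = 33383·1839070 − 304939·201331
1 = −304939·2040401 + 338322·1839070
So 1839070⁻¹ ≡ 338322 (mod 2040401).
Then x ≡ 338322·1062465 ≡ 1920362 (mod 2040401); the smallest non-negative solution is x = 1920362.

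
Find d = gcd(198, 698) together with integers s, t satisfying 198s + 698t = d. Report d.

2

Euclidean algorithm:
698 = 3×198 + 104
198 = 1×104 + 94
104 = 1×94 + 10
94 = 9×10 + 4
10 = 2×4 + 2
4 = 2×2 + 0
gcd(198, 698) = 2.
Working backward:
2 = 10 − 2·4
2 = −2·94 + 19·10
2 = 19·104 − 21·94
2 = −21·198 + 40·104
2 = 40·698 − 141·198
So 2 = (40)·698 + (-141)·198.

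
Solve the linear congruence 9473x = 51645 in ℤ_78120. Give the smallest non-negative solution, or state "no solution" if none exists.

16845

First find gcd(9473, 78120):
78120 = 8·9473 + 2336
9473 = 4·2336 + 129
2336 = 18·129 + 14
129 = 9·14 + 3
14 = 4·3 + 2
3 = 1·2 + 1
2 = 2·1 + 0
gcd = 1, so a unique solution mod 78120 exists.
Back-substitute for the Bézout coefficients:
1 = 3 − 2
1 = −14 + 5·3
1 = 5·129 − 46·14
1 = −46·2336 + 833·129
1 = 833·9473 − 3378·2336
1 = −3378·78120 + 27857·9473
So 9473·(27857) ≡ 1 (mod 78120), giving 9473⁻¹ ≡ 27857.
x ≡ 9473⁻¹·51645 ≡ 27857·51645 ≡ 16845 (mod 78120).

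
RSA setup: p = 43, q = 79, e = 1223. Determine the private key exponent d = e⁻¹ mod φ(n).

φ(n) = (p−1)(q−1) = 42·78 = 3276.
Need d with 1223·d ≡ 1 (mod 3276). Apply the extended Euclidean algorithm:
3276 = 2*1223 + 830
1223 = 1*830 + 393
830 = 2*393 + 44
393 = 8*44 + 41
44 = 1*41 + 3
41 = 13*3 + 2
3 = 1*2 + 1
2 = 2*1 + 0
Back-substitute:
1 = 3 − 2
1 = −41 + 14·3
1 = 14·44 − 15·41
1 = −15·393 + 134·44
1 = 134·830 − 283·393
1 = −283·1223 + 417·830
1 = 417·3276 − 1117·1223
So 1223·(-1117) ≡ 1 (mod 3276), hence d ≡ -1117 ≡ 2159 (mod 3276).

2159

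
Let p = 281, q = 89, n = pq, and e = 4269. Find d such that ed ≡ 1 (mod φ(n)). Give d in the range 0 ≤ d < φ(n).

φ(n) = (p−1)(q−1) = 280·88 = 24640.
Need d with 4269·d ≡ 1 (mod 24640). Apply the extended Euclidean algorithm:
24640 = 5·4269 + 3295
4269 = 1·3295 + 974
3295 = 3·974 + 373
974 = 2·373 + 228
373 = 1·228 + 145
228 = 1·145 + 83
145 = 1·83 + 62
83 = 1·62 + 21
62 = 2·21 + 20
21 = 1·20 + 1
20 = 20·1 + 0
Back-substitute:
1 = 21 − 20
1 = −62 + 3·21
1 = 3·83 − 4·62
1 = −4·145 + 7·83
1 = 7·228 − 11·145
1 = −11·373 + 18·228
1 = 18·974 − 47·373
1 = −47·3295 + 159·974
1 = 159·4269 − 206·3295
1 = −206·24640 + 1189·4269
So 4269·1189 ≡ 1 (mod 24640), hence d = 1189.

1189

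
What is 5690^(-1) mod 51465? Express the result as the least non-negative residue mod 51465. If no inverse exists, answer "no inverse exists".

no inverse exists

Euclidean algorithm on 51465, 5690:
51465 = 9*5690 + 255
5690 = 22*255 + 80
255 = 3*80 + 15
80 = 5*15 + 5
15 = 3*5 + 0
The gcd is 5, not 1, hence no inverse exists.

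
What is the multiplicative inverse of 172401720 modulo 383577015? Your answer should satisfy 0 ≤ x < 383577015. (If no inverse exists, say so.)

Compute gcd(172401720, 383577015):
383577015 = 2·172401720 + 38773575
172401720 = 4·38773575 + 17307420
38773575 = 2·17307420 + 4158735
17307420 = 4·4158735 + 672480
4158735 = 6·672480 + 123855
672480 = 5·123855 + 53205
123855 = 2·53205 + 17445
53205 = 3·17445 + 870
17445 = 20·870 + 45
870 = 19·45 + 15
45 = 3·15 + 0
Since gcd = 15 > 1, 172401720 is not a unit mod 383577015.

no inverse exists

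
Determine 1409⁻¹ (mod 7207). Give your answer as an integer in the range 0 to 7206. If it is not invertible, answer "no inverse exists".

5294

gcd(7207, 1409) by repeated division:
7207 = 5·1409 + 162
1409 = 8·162 + 113
162 = 1·113 + 49
113 = 2·49 + 15
49 = 3·15 + 4
15 = 3·4 + 3
4 = 1·3 + 1
3 = 3·1 + 0
The gcd is 1. Working backward:
1 = 4 − 3
1 = −15 + 4·4
1 = 4·49 − 13·15
1 = −13·113 + 30·49
1 = 30·162 − 43·113
1 = −43·1409 + 374·162
1 = 374·7207 − 1913·1409
So 1409·(-1913) ≡ 1 (mod 7207), and -1913 ≡ 5294 (mod 7207).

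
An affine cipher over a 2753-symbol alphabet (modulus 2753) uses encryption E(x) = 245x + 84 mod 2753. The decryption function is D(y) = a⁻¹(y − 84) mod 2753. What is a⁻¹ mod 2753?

Run Euclid on (2753, 245):
2753 = 11*245 + 58
245 = 4*58 + 13
58 = 4*13 + 6
13 = 2*6 + 1
6 = 6*1 + 0
Since gcd(245, 2753) = 1, back-substitute to write 1 as a combination:
1 = 13 − 2·6
1 = −2·58 + 9·13
1 = 9·245 − 38·58
1 = −38·2753 + 427·245
So 245·427 ≡ 1 (mod 2753).

427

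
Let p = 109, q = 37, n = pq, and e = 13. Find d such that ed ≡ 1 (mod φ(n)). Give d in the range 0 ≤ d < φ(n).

3589

φ(n) = (p−1)(q−1) = 108·36 = 3888.
Need d with 13·d ≡ 1 (mod 3888). Apply the extended Euclidean algorithm:
3888 = 299*13 + 1
13 = 13*1 + 0
Back-substitute:
1 = 3888 − 299·13
So 13·(-299) ≡ 1 (mod 3888), hence d ≡ -299 ≡ 3589 (mod 3888).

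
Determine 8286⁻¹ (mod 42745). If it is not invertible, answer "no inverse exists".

Run Euclid on (42745, 8286):
42745 = 5*8286 + 1315
8286 = 6*1315 + 396
1315 = 3*396 + 127
396 = 3*127 + 15
127 = 8*15 + 7
15 = 2*7 + 1
7 = 7*1 + 0
gcd = 1, so the inverse exists. Back-substitute:
1 = 15 − 2·7
1 = −2·127 + 17·15
1 = 17·396 − 53·127
1 = −53·1315 + 176·396
1 = 176·8286 − 1109·1315
1 = −1109·42745 + 5721·8286
So 8286·5721 ≡ 1 (mod 42745).

5721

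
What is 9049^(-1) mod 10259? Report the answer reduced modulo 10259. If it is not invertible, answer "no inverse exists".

Extended Euclidean algorithm:
10259 = 1·9049 + 1210
9049 = 7·1210 + 579
1210 = 2·579 + 52
579 = 11·52 + 7
52 = 7·7 + 3
7 = 2·3 + 1
3 = 3·1 + 0
Since gcd(9049, 10259) = 1, back-substitute to write 1 as a combination:
1 = 7 − 2·3
1 = −2·52 + 15·7
1 = 15·579 − 167·52
1 = −167·1210 + 349·579
1 = 349·9049 − 2610·1210
1 = −2610·10259 + 2959·9049
So 9049·2959 ≡ 1 (mod 10259).

2959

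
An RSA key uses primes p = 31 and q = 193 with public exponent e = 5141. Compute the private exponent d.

φ(n) = (p−1)(q−1) = 30·192 = 5760.
Need d with 5141·d ≡ 1 (mod 5760). Apply the extended Euclidean algorithm:
5760 = 1·5141 + 619
5141 = 8·619 + 189
619 = 3·189 + 52
189 = 3·52 + 33
52 = 1·33 + 19
33 = 1·19 + 14
19 = 1·14 + 5
14 = 2·5 + 4
5 = 1·4 + 1
4 = 4·1 + 0
Back-substitute:
1 = 5 − 4
1 = −14 + 3·5
1 = 3·19 − 4·14
1 = −4·33 + 7·19
1 = 7·52 − 11·33
1 = −11·189 + 40·52
1 = 40·619 − 131·189
1 = −131·5141 + 1088·619
1 = 1088·5760 − 1219·5141
So 5141·(-1219) ≡ 1 (mod 5760), hence d ≡ -1219 ≡ 4541 (mod 5760).

4541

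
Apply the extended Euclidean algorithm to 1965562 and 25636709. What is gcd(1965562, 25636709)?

Euclidean algorithm:
25636709 = 13*1965562 + 84403
1965562 = 23*84403 + 24293
84403 = 3*24293 + 11524
24293 = 2*11524 + 1245
11524 = 9*1245 + 319
1245 = 3*319 + 288
319 = 1*288 + 31
288 = 9*31 + 9
31 = 3*9 + 4
9 = 2*4 + 1
4 = 4*1 + 0
gcd(1965562, 25636709) = 1.
Express as a combination:
1 = 9 − 2·4
1 = −2·31 + 7·9
1 = 7·288 − 65·31
1 = −65·319 + 72·288
1 = 72·1245 − 281·319
1 = −281·11524 + 2601·1245
1 = 2601·24293 − 5483·11524
1 = −5483·84403 + 19050·24293
1 = 19050·1965562 − 443633·84403
1 = −443633·25636709 + 5786279·1965562
So 1 = (-443633)·25636709 + (5786279)·1965562.

1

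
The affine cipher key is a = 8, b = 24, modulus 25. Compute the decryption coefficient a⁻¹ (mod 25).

22

Extended Euclidean algorithm:
25 = 3×8 + 1
8 = 8×1 + 0
The gcd is 1. Working backward:
1 = 25 − 3·8
So 8·(-3) ≡ 1 (mod 25), and -3 ≡ 22 (mod 25).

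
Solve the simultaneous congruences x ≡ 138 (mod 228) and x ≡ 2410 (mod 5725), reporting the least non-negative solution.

735210

Write x = 138 + 228·k. Then 228·k ≡ 2410 − 138 ≡ 2272 (mod 5725).
Need 228⁻¹ mod 5725. Extended Euclid on (5725, 228):
5725 = 25*228 + 25
228 = 9*25 + 3
25 = 8*3 + 1
3 = 3*1 + 0
Back-substitute:
1 = 25 − 8·3
1 = −8·228 + 73·25
1 = 73·5725 − 1833·228
228⁻¹ ≡ 3892 (mod 5725), so k ≡ 3892·2272 ≡ 3224 (mod 5725).
x = 138 + 228·3224 = 735210.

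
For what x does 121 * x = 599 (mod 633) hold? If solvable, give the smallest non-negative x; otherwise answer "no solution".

413

First find gcd(121, 633):
633 = 5×121 + 28
121 = 4×28 + 9
28 = 3×9 + 1
9 = 9×1 + 0
gcd = 1, so a unique solution mod 633 exists.
Back-substitute for the Bézout coefficients:
1 = 28 − 3·9
1 = −3·121 + 13·28
1 = 13·633 − 68·121
So 121·(-68) ≡ 1 (mod 633), giving 121⁻¹ ≡ 565.
x ≡ 121⁻¹·599 ≡ 565·599 ≡ 413 (mod 633).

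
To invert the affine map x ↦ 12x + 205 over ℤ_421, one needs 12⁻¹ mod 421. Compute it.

386

Apply the Euclidean algorithm to 421 and 12:
421 = 35*12 + 1
12 = 12*1 + 0
gcd = 1, so the inverse exists. Back-substitute:
1 = 421 − 35·12
So 12·(-35) ≡ 1 (mod 421), and -35 ≡ 386 (mod 421).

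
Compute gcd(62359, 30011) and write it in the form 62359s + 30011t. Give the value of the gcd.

1

Apply Euclid's algorithm to 62359 and 30011:
62359 = 2*30011 + 2337
30011 = 12*2337 + 1967
2337 = 1*1967 + 370
1967 = 5*370 + 117
370 = 3*117 + 19
117 = 6*19 + 3
19 = 6*3 + 1
3 = 3*1 + 0
gcd(62359, 30011) = 1.
Back-substituting:
1 = 19 − 6·3
1 = −6·117 + 37·19
1 = 37·370 − 117·117
1 = −117·1967 + 622·370
1 = 622·2337 − 739·1967
1 = −739·30011 + 9490·2337
1 = 9490·62359 − 19719·30011
So 1 = (9490)·62359 + (-19719)·30011.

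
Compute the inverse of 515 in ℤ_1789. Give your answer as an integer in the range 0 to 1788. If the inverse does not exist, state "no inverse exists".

gcd(1789, 515) by repeated division:
1789 = 3·515 + 244
515 = 2·244 + 27
244 = 9·27 + 1
27 = 27·1 + 0
Since gcd(515, 1789) = 1, back-substitute to write 1 as a combination:
1 = 244 − 9·27
1 = −9·515 + 19·244
1 = 19·1789 − 66·515
So 515·(-66) ≡ 1 (mod 1789), and -66 ≡ 1723 (mod 1789).

1723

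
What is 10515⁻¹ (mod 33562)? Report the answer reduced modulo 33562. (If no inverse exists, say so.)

7571

Extended Euclidean algorithm:
33562 = 3·10515 + 2017
10515 = 5·2017 + 430
2017 = 4·430 + 297
430 = 1·297 + 133
297 = 2·133 + 31
133 = 4·31 + 9
31 = 3·9 + 4
9 = 2·4 + 1
4 = 4·1 + 0
The gcd is 1. Working backward:
1 = 9 − 2·4
1 = −2·31 + 7·9
1 = 7·133 − 30·31
1 = −30·297 + 67·133
1 = 67·430 − 97·297
1 = −97·2017 + 455·430
1 = 455·10515 − 2372·2017
1 = −2372·33562 + 7571·10515
So 10515·7571 ≡ 1 (mod 33562).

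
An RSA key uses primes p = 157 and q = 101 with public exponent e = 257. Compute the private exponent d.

φ(n) = (p−1)(q−1) = 156·100 = 15600.
Need d with 257·d ≡ 1 (mod 15600). Apply the extended Euclidean algorithm:
15600 = 60*257 + 180
257 = 1*180 + 77
180 = 2*77 + 26
77 = 2*26 + 25
26 = 1*25 + 1
25 = 25*1 + 0
Back-substitute:
1 = 26 − 25
1 = −77 + 3·26
1 = 3·180 − 7·77
1 = −7·257 + 10·180
1 = 10·15600 − 607·257
So 257·(-607) ≡ 1 (mod 15600), hence d ≡ -607 ≡ 14993 (mod 15600).

14993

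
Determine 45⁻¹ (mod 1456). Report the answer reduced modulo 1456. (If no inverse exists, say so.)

Extended Euclidean algorithm:
1456 = 32·45 + 16
45 = 2·16 + 13
16 = 1·13 + 3
13 = 4·3 + 1
3 = 3·1 + 0
The gcd is 1. Working backward:
1 = 13 − 4·3
1 = −4·16 + 5·13
1 = 5·45 − 14·16
1 = −14·1456 + 453·45
So 45·453 ≡ 1 (mod 1456).

453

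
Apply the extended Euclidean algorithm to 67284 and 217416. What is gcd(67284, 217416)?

12

Repeated division:
217416 = 3×67284 + 15564
67284 = 4×15564 + 5028
15564 = 3×5028 + 480
5028 = 10×480 + 228
480 = 2×228 + 24
228 = 9×24 + 12
24 = 2×12 + 0
gcd(67284, 217416) = 12.
Working backward:
12 = 228 − 9·24
12 = −9·480 + 19·228
12 = 19·5028 − 199·480
12 = −199·15564 + 616·5028
12 = 616·67284 − 2663·15564
12 = −2663·217416 + 8605·67284
So 12 = (-2663)·217416 + (8605)·67284.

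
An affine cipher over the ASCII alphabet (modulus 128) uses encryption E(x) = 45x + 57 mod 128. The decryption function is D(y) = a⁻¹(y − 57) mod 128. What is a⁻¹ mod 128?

37

gcd(128, 45) by repeated division:
128 = 2×45 + 38
45 = 1×38 + 7
38 = 5×7 + 3
7 = 2×3 + 1
3 = 3×1 + 0
gcd = 1, so the inverse exists. Back-substitute:
1 = 7 − 2·3
1 = −2·38 + 11·7
1 = 11·45 − 13·38
1 = −13·128 + 37·45
So 45·37 ≡ 1 (mod 128).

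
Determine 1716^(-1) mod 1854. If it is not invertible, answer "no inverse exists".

no inverse exists

Euclidean algorithm on 1854, 1716:
1854 = 1·1716 + 138
1716 = 12·138 + 60
138 = 2·60 + 18
60 = 3·18 + 6
18 = 3·6 + 0
Since gcd = 6 > 1, 1716 is not a unit mod 1854.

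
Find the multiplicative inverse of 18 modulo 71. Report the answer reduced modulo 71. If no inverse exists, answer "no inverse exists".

4

Run Euclid on (71, 18):
71 = 3*18 + 17
18 = 1*17 + 1
17 = 17*1 + 0
gcd = 1, so the inverse exists. Back-substitute:
1 = 18 − 17
1 = −71 + 4·18
So 18·4 ≡ 1 (mod 71).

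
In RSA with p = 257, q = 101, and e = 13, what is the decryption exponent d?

7877

φ(n) = (p−1)(q−1) = 256·100 = 25600.
Need d with 13·d ≡ 1 (mod 25600). Apply the extended Euclidean algorithm:
25600 = 1969·13 + 3
13 = 4·3 + 1
3 = 3·1 + 0
Back-substitute:
1 = 13 − 4·3
1 = −4·25600 + 7877·13
So 13·7877 ≡ 1 (mod 25600), hence d = 7877.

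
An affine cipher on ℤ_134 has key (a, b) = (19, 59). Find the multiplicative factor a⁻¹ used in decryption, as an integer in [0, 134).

127

gcd(134, 19) by repeated division:
134 = 7×19 + 1
19 = 19×1 + 0
gcd = 1, so the inverse exists. Back-substitute:
1 = 134 − 7·19
Hence 19⁻¹ ≡ -7 ≡ 127 (mod 134).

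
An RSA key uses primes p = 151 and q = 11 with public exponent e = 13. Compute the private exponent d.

577

φ(n) = (p−1)(q−1) = 150·10 = 1500.
Need d with 13·d ≡ 1 (mod 1500). Apply the extended Euclidean algorithm:
1500 = 115×13 + 5
13 = 2×5 + 3
5 = 1×3 + 2
3 = 1×2 + 1
2 = 2×1 + 0
Back-substitute:
1 = 3 − 2
1 = −5 + 2·3
1 = 2·13 − 5·5
1 = −5·1500 + 577·13
So 13·577 ≡ 1 (mod 1500), hence d = 577.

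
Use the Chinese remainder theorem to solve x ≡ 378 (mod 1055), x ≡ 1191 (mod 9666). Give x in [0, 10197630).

5143503

Write x = 378 + 1055·k. Then 1055·k ≡ 1191 − 378 ≡ 813 (mod 9666).
Need 1055⁻¹ mod 9666. Extended Euclid on (9666, 1055):
9666 = 9×1055 + 171
1055 = 6×171 + 29
171 = 5×29 + 26
29 = 1×26 + 3
26 = 8×3 + 2
3 = 1×2 + 1
2 = 2×1 + 0
Back-substitute:
1 = 3 − 2
1 = −26 + 9·3
1 = 9·29 − 10·26
1 = −10·171 + 59·29
1 = 59·1055 − 364·171
1 = −364·9666 + 3335·1055
1055⁻¹ ≡ 3335 (mod 9666), so k ≡ 3335·813 ≡ 4875 (mod 9666).
x = 378 + 1055·4875 = 5143503.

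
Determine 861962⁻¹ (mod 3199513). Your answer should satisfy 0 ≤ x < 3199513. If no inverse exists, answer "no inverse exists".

Apply the Euclidean algorithm to 3199513 and 861962:
3199513 = 3×861962 + 613627
861962 = 1×613627 + 248335
613627 = 2×248335 + 116957
248335 = 2×116957 + 14421
116957 = 8×14421 + 1589
14421 = 9×1589 + 120
1589 = 13×120 + 29
120 = 4×29 + 4
29 = 7×4 + 1
4 = 4×1 + 0
The gcd is 1. Working backward:
1 = 29 − 7·4
1 = −7·120 + 29·29
1 = 29·1589 − 384·120
1 = −384·14421 + 3485·1589
1 = 3485·116957 − 28264·14421
1 = −28264·248335 + 60013·116957
1 = 60013·613627 − 148290·248335
1 = −148290·861962 + 208303·613627
1 = 208303·3199513 − 773199·861962
So 861962·(-773199) ≡ 1 (mod 3199513), and -773199 ≡ 2426314 (mod 3199513).

2426314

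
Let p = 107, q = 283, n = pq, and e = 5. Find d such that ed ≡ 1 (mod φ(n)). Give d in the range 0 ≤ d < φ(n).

11957

φ(n) = (p−1)(q−1) = 106·282 = 29892.
Need d with 5·d ≡ 1 (mod 29892). Apply the extended Euclidean algorithm:
29892 = 5978*5 + 2
5 = 2*2 + 1
2 = 2*1 + 0
Back-substitute:
1 = 5 − 2·2
1 = −2·29892 + 11957·5
So 5·11957 ≡ 1 (mod 29892), hence d = 11957.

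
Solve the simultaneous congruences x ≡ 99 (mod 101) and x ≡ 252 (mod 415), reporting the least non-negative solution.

Write x = 99 + 101·k. Then 101·k ≡ 252 − 99 ≡ 153 (mod 415).
Need 101⁻¹ mod 415. Extended Euclid on (415, 101):
415 = 4×101 + 11
101 = 9×11 + 2
11 = 5×2 + 1
2 = 2×1 + 0
Back-substitute:
1 = 11 − 5·2
1 = −5·101 + 46·11
1 = 46·415 − 189·101
101⁻¹ ≡ 226 (mod 415), so k ≡ 226·153 ≡ 133 (mod 415).
x = 99 + 101·133 = 13532.

13532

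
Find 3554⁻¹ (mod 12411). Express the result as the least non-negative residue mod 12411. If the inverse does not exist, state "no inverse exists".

Extended Euclidean algorithm:
12411 = 3·3554 + 1749
3554 = 2·1749 + 56
1749 = 31·56 + 13
56 = 4·13 + 4
13 = 3·4 + 1
4 = 4·1 + 0
gcd = 1, so the inverse exists. Back-substitute:
1 = 13 − 3·4
1 = −3·56 + 13·13
1 = 13·1749 − 406·56
1 = −406·3554 + 825·1749
1 = 825·12411 − 2881·3554
Hence 3554⁻¹ ≡ -2881 ≡ 9530 (mod 12411).

9530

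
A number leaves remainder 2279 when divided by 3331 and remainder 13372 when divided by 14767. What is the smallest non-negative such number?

29931314

Write x = 2279 + 3331·k. Then 3331·k ≡ 13372 − 2279 ≡ 11093 (mod 14767).
Need 3331⁻¹ mod 14767. Extended Euclid on (14767, 3331):
14767 = 4·3331 + 1443
3331 = 2·1443 + 445
1443 = 3·445 + 108
445 = 4·108 + 13
108 = 8·13 + 4
13 = 3·4 + 1
4 = 4·1 + 0
Back-substitute:
1 = 13 − 3·4
1 = −3·108 + 25·13
1 = 25·445 − 103·108
1 = −103·1443 + 334·445
1 = 334·3331 − 771·1443
1 = −771·14767 + 3418·3331
3331⁻¹ ≡ 3418 (mod 14767), so k ≡ 3418·11093 ≡ 8985 (mod 14767).
x = 2279 + 3331·8985 = 29931314.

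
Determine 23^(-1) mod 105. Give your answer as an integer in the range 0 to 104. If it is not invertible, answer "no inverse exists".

32

Run Euclid on (105, 23):
105 = 4*23 + 13
23 = 1*13 + 10
13 = 1*10 + 3
10 = 3*3 + 1
3 = 3*1 + 0
gcd = 1, so the inverse exists. Back-substitute:
1 = 10 − 3·3
1 = −3·13 + 4·10
1 = 4·23 − 7·13
1 = −7·105 + 32·23
So 23·32 ≡ 1 (mod 105).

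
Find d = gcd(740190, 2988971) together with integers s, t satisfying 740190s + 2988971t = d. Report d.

1

Apply Euclid's algorithm to 2988971 and 740190:
2988971 = 4·740190 + 28211
740190 = 26·28211 + 6704
28211 = 4·6704 + 1395
6704 = 4·1395 + 1124
1395 = 1·1124 + 271
1124 = 4·271 + 40
271 = 6·40 + 31
40 = 1·31 + 9
31 = 3·9 + 4
9 = 2·4 + 1
4 = 4·1 + 0
gcd(740190, 2988971) = 1.
Working backward:
1 = 9 − 2·4
1 = −2·31 + 7·9
1 = 7·40 − 9·31
1 = −9·271 + 61·40
1 = 61·1124 − 253·271
1 = −253·1395 + 314·1124
1 = 314·6704 − 1509·1395
1 = −1509·28211 + 6350·6704
1 = 6350·740190 − 166609·28211
1 = −166609·2988971 + 672786·740190
So 1 = (-166609)·2988971 + (672786)·740190.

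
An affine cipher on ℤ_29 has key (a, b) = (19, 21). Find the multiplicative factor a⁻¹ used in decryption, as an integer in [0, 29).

26

gcd(29, 19) by repeated division:
29 = 1·19 + 10
19 = 1·10 + 9
10 = 1·9 + 1
9 = 9·1 + 0
Since gcd(19, 29) = 1, back-substitute to write 1 as a combination:
1 = 10 − 9
1 = −19 + 2·10
1 = 2·29 − 3·19
Hence 19⁻¹ ≡ -3 ≡ 26 (mod 29).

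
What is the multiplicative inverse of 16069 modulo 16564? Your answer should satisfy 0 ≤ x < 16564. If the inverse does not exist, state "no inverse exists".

gcd(16564, 16069) by repeated division:
16564 = 1·16069 + 495
16069 = 32·495 + 229
495 = 2·229 + 37
229 = 6·37 + 7
37 = 5·7 + 2
7 = 3·2 + 1
2 = 2·1 + 0
The gcd is 1. Working backward:
1 = 7 − 3·2
1 = −3·37 + 16·7
1 = 16·229 − 99·37
1 = −99·495 + 214·229
1 = 214·16069 − 6947·495
1 = −6947·16564 + 7161·16069
So 16069·7161 ≡ 1 (mod 16564).

7161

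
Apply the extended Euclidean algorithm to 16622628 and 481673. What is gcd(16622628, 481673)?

Euclidean algorithm:
16622628 = 34×481673 + 245746
481673 = 1×245746 + 235927
245746 = 1×235927 + 9819
235927 = 24×9819 + 271
9819 = 36×271 + 63
271 = 4×63 + 19
63 = 3×19 + 6
19 = 3×6 + 1
6 = 6×1 + 0
gcd(16622628, 481673) = 1.
Working backward:
1 = 19 − 3·6
1 = −3·63 + 10·19
1 = 10·271 − 43·63
1 = −43·9819 + 1558·271
1 = 1558·235927 − 37435·9819
1 = −37435·245746 + 38993·235927
1 = 38993·481673 − 76428·245746
1 = −76428·16622628 + 2637545·481673
So 1 = (-76428)·16622628 + (2637545)·481673.

1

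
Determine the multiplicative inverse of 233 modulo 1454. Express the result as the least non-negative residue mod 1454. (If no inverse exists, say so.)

gcd(1454, 233) by repeated division:
1454 = 6×233 + 56
233 = 4×56 + 9
56 = 6×9 + 2
9 = 4×2 + 1
2 = 2×1 + 0
The gcd is 1. Working backward:
1 = 9 − 4·2
1 = −4·56 + 25·9
1 = 25·233 − 104·56
1 = −104·1454 + 649·233
So 233·649 ≡ 1 (mod 1454).

649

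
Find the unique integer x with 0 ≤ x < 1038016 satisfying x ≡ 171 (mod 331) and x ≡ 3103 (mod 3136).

962719

Write x = 171 + 331·k. Then 331·k ≡ 3103 − 171 ≡ 2932 (mod 3136).
Need 331⁻¹ mod 3136. Extended Euclid on (3136, 331):
3136 = 9*331 + 157
331 = 2*157 + 17
157 = 9*17 + 4
17 = 4*4 + 1
4 = 4*1 + 0
Back-substitute:
1 = 17 − 4·4
1 = −4·157 + 37·17
1 = 37·331 − 78·157
1 = −78·3136 + 739·331
331⁻¹ ≡ 739 (mod 3136), so k ≡ 739·2932 ≡ 2908 (mod 3136).
x = 171 + 331·2908 = 962719.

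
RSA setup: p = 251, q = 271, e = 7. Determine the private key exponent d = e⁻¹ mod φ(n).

φ(n) = (p−1)(q−1) = 250·270 = 67500.
Need d with 7·d ≡ 1 (mod 67500). Apply the extended Euclidean algorithm:
67500 = 9642×7 + 6
7 = 1×6 + 1
6 = 6×1 + 0
Back-substitute:
1 = 7 − 6
1 = −67500 + 9643·7
So 7·9643 ≡ 1 (mod 67500), hence d = 9643.

9643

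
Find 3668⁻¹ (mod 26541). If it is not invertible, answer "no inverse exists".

8039

gcd(26541, 3668) by repeated division:
26541 = 7×3668 + 865
3668 = 4×865 + 208
865 = 4×208 + 33
208 = 6×33 + 10
33 = 3×10 + 3
10 = 3×3 + 1
3 = 3×1 + 0
gcd = 1, so the inverse exists. Back-substitute:
1 = 10 − 3·3
1 = −3·33 + 10·10
1 = 10·208 − 63·33
1 = −63·865 + 262·208
1 = 262·3668 − 1111·865
1 = −1111·26541 + 8039·3668
So 3668·8039 ≡ 1 (mod 26541).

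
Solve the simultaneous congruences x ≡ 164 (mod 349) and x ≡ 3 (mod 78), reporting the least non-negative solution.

21453

Write x = 164 + 349·k. Then 349·k ≡ 3 − 164 ≡ 73 (mod 78).
Need 349⁻¹ mod 78. Extended Euclid on (78, 37):
78 = 2×37 + 4
37 = 9×4 + 1
4 = 4×1 + 0
Back-substitute:
1 = 37 − 9·4
1 = −9·78 + 19·37
349⁻¹ ≡ 19 (mod 78), so k ≡ 19·73 ≡ 61 (mod 78).
x = 164 + 349·61 = 21453.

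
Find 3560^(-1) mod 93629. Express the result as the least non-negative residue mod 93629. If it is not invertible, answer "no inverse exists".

gcd(93629, 3560) by repeated division:
93629 = 26·3560 + 1069
3560 = 3·1069 + 353
1069 = 3·353 + 10
353 = 35·10 + 3
10 = 3·3 + 1
3 = 3·1 + 0
gcd = 1, so the inverse exists. Back-substitute:
1 = 10 − 3·3
1 = −3·353 + 106·10
1 = 106·1069 − 321·353
1 = −321·3560 + 1069·1069
1 = 1069·93629 − 28115·3560
So 3560·(-28115) ≡ 1 (mod 93629), and -28115 ≡ 65514 (mod 93629).

65514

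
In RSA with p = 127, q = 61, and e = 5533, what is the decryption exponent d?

6277

φ(n) = (p−1)(q−1) = 126·60 = 7560.
Need d with 5533·d ≡ 1 (mod 7560). Apply the extended Euclidean algorithm:
7560 = 1*5533 + 2027
5533 = 2*2027 + 1479
2027 = 1*1479 + 548
1479 = 2*548 + 383
548 = 1*383 + 165
383 = 2*165 + 53
165 = 3*53 + 6
53 = 8*6 + 5
6 = 1*5 + 1
5 = 5*1 + 0
Back-substitute:
1 = 6 − 5
1 = −53 + 9·6
1 = 9·165 − 28·53
1 = −28·383 + 65·165
1 = 65·548 − 93·383
1 = −93·1479 + 251·548
1 = 251·2027 − 344·1479
1 = −344·5533 + 939·2027
1 = 939·7560 − 1283·5533
So 5533·(-1283) ≡ 1 (mod 7560), hence d ≡ -1283 ≡ 6277 (mod 7560).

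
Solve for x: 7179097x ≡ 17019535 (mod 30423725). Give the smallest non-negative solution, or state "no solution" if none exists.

16880280

First find gcd(7179097, 30423725):
30423725 = 4×7179097 + 1707337
7179097 = 4×1707337 + 349749
1707337 = 4×349749 + 308341
349749 = 1×308341 + 41408
308341 = 7×41408 + 18485
41408 = 2×18485 + 4438
18485 = 4×4438 + 733
4438 = 6×733 + 40
733 = 18×40 + 13
40 = 3×13 + 1
13 = 13×1 + 0
gcd = 1, so a unique solution mod 30423725 exists.
Back-substitute for the Bézout coefficients:
1 = 40 − 3·13
1 = −3·733 + 55·40
1 = 55·4438 − 333·733
1 = −333·18485 + 1387·4438
1 = 1387·41408 − 3107·18485
1 = −3107·308341 + 23136·41408
1 = 23136·349749 − 26243·308341
1 = −26243·1707337 + 128108·349749
1 = 128108·7179097 − 538675·1707337
1 = −538675·30423725 + 2282808·7179097
So 7179097·(2282808) ≡ 1 (mod 30423725), giving 7179097⁻¹ ≡ 2282808.
x ≡ 7179097⁻¹·17019535 ≡ 2282808·17019535 ≡ 16880280 (mod 30423725).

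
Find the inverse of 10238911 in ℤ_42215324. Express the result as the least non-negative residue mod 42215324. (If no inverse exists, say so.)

36564775

Run Euclid on (42215324, 10238911):
42215324 = 4*10238911 + 1259680
10238911 = 8*1259680 + 161471
1259680 = 7*161471 + 129383
161471 = 1*129383 + 32088
129383 = 4*32088 + 1031
32088 = 31*1031 + 127
1031 = 8*127 + 15
127 = 8*15 + 7
15 = 2*7 + 1
7 = 7*1 + 0
The gcd is 1. Working backward:
1 = 15 − 2·7
1 = −2·127 + 17·15
1 = 17·1031 − 138·127
1 = −138·32088 + 4295·1031
1 = 4295·129383 − 17318·32088
1 = −17318·161471 + 21613·129383
1 = 21613·1259680 − 168609·161471
1 = −168609·10238911 + 1370485·1259680
1 = 1370485·42215324 − 5650549·10238911
Thus 10238911·(-5650549) ≡ 1 (mod 42215324); reducing, -5650549 mod 42215324 = 36564775.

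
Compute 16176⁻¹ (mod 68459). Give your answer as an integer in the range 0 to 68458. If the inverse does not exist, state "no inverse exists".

Extended Euclidean algorithm:
68459 = 4·16176 + 3755
16176 = 4·3755 + 1156
3755 = 3·1156 + 287
1156 = 4·287 + 8
287 = 35·8 + 7
8 = 1·7 + 1
7 = 7·1 + 0
Since gcd(16176, 68459) = 1, back-substitute to write 1 as a combination:
1 = 8 − 7
1 = −287 + 36·8
1 = 36·1156 − 145·287
1 = −145·3755 + 471·1156
1 = 471·16176 − 2029·3755
1 = −2029·68459 + 8587·16176
So 16176·8587 ≡ 1 (mod 68459).

8587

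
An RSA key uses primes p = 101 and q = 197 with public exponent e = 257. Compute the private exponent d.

2593

φ(n) = (p−1)(q−1) = 100·196 = 19600.
Need d with 257·d ≡ 1 (mod 19600). Apply the extended Euclidean algorithm:
19600 = 76*257 + 68
257 = 3*68 + 53
68 = 1*53 + 15
53 = 3*15 + 8
15 = 1*8 + 7
8 = 1*7 + 1
7 = 7*1 + 0
Back-substitute:
1 = 8 − 7
1 = −15 + 2·8
1 = 2·53 − 7·15
1 = −7·68 + 9·53
1 = 9·257 − 34·68
1 = −34·19600 + 2593·257
So 257·2593 ≡ 1 (mod 19600), hence d = 2593.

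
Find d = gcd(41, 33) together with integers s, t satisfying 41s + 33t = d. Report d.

Apply Euclid's algorithm to 41 and 33:
41 = 1*33 + 8
33 = 4*8 + 1
8 = 8*1 + 0
gcd(41, 33) = 1.
Working backward:
1 = 33 − 4·8
1 = −4·41 + 5·33
So 1 = (-4)·41 + (5)·33.

1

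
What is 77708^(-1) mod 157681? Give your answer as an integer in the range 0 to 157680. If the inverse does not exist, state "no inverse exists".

101431

gcd(157681, 77708) by repeated division:
157681 = 2·77708 + 2265
77708 = 34·2265 + 698
2265 = 3·698 + 171
698 = 4·171 + 14
171 = 12·14 + 3
14 = 4·3 + 2
3 = 1·2 + 1
2 = 2·1 + 0
The gcd is 1. Working backward:
1 = 3 − 2
1 = −14 + 5·3
1 = 5·171 − 61·14
1 = −61·698 + 249·171
1 = 249·2265 − 808·698
1 = −808·77708 + 27721·2265
1 = 27721·157681 − 56250·77708
So 77708·(-56250) ≡ 1 (mod 157681), and -56250 ≡ 101431 (mod 157681).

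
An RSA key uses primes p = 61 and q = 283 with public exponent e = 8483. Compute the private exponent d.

10667

φ(n) = (p−1)(q−1) = 60·282 = 16920.
Need d with 8483·d ≡ 1 (mod 16920). Apply the extended Euclidean algorithm:
16920 = 1*8483 + 8437
8483 = 1*8437 + 46
8437 = 183*46 + 19
46 = 2*19 + 8
19 = 2*8 + 3
8 = 2*3 + 2
3 = 1*2 + 1
2 = 2*1 + 0
Back-substitute:
1 = 3 − 2
1 = −8 + 3·3
1 = 3·19 − 7·8
1 = −7·46 + 17·19
1 = 17·8437 − 3118·46
1 = −3118·8483 + 3135·8437
1 = 3135·16920 − 6253·8483
So 8483·(-6253) ≡ 1 (mod 16920), hence d ≡ -6253 ≡ 10667 (mod 16920).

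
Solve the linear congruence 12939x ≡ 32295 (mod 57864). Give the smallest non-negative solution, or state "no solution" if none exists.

First find gcd(12939, 57864):
57864 = 4*12939 + 6108
12939 = 2*6108 + 723
6108 = 8*723 + 324
723 = 2*324 + 75
324 = 4*75 + 24
75 = 3*24 + 3
24 = 8*3 + 0
gcd = 3 and 3 | 32295, so solutions exist. Divide through by 3: 4313x ≡ 10765 (mod 19288).
Now find 4313⁻¹ mod 19288:
19288 = 4·4313 + 2036
4313 = 2·2036 + 241
2036 = 8·241 + 108
241 = 2·108 + 25
108 = 4·25 + 8
25 = 3·8 + 1
8 = 8·1 + 0
Back-substitute:
1 = 25 − 3·8
1 = −3·108 + 13·25
1 = 13·241 − 29·108
1 = −29·2036 + 245·241
1 = 245·4313 − 519·2036
1 = −519·19288 + 2321·4313
So 4313⁻¹ ≡ 2321 (mod 19288).
Then x ≡ 2321·10765 ≡ 7605 (mod 19288); the smallest non-negative solution is x = 7605.

7605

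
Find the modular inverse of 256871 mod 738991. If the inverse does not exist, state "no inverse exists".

Apply the Euclidean algorithm to 738991 and 256871:
738991 = 2*256871 + 225249
256871 = 1*225249 + 31622
225249 = 7*31622 + 3895
31622 = 8*3895 + 462
3895 = 8*462 + 199
462 = 2*199 + 64
199 = 3*64 + 7
64 = 9*7 + 1
7 = 7*1 + 0
The gcd is 1. Working backward:
1 = 64 − 9·7
1 = −9·199 + 28·64
1 = 28·462 − 65·199
1 = −65·3895 + 548·462
1 = 548·31622 − 4449·3895
1 = −4449·225249 + 31691·31622
1 = 31691·256871 − 36140·225249
1 = −36140·738991 + 103971·256871
So 256871·103971 ≡ 1 (mod 738991).

103971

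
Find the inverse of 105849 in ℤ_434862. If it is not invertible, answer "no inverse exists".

no inverse exists

Compute gcd(105849, 434862):
434862 = 4*105849 + 11466
105849 = 9*11466 + 2655
11466 = 4*2655 + 846
2655 = 3*846 + 117
846 = 7*117 + 27
117 = 4*27 + 9
27 = 3*9 + 0
Since gcd = 9 > 1, 105849 is not a unit mod 434862.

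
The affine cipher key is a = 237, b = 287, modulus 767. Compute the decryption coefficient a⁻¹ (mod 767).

Extended Euclidean algorithm:
767 = 3×237 + 56
237 = 4×56 + 13
56 = 4×13 + 4
13 = 3×4 + 1
4 = 4×1 + 0
Since gcd(237, 767) = 1, back-substitute to write 1 as a combination:
1 = 13 − 3·4
1 = −3·56 + 13·13
1 = 13·237 − 55·56
1 = −55·767 + 178·237
So 237·178 ≡ 1 (mod 767).

178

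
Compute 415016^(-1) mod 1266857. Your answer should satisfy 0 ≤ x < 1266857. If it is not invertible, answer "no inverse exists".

Extended Euclidean algorithm:
1266857 = 3·415016 + 21809
415016 = 19·21809 + 645
21809 = 33·645 + 524
645 = 1·524 + 121
524 = 4·121 + 40
121 = 3·40 + 1
40 = 40·1 + 0
gcd = 1, so the inverse exists. Back-substitute:
1 = 121 − 3·40
1 = −3·524 + 13·121
1 = 13·645 − 16·524
1 = −16·21809 + 541·645
1 = 541·415016 − 10295·21809
1 = −10295·1266857 + 31426·415016
So 415016·31426 ≡ 1 (mod 1266857).

31426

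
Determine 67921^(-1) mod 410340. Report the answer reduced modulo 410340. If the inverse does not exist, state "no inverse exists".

Euclidean algorithm on 410340, 67921:
410340 = 6×67921 + 2814
67921 = 24×2814 + 385
2814 = 7×385 + 119
385 = 3×119 + 28
119 = 4×28 + 7
28 = 4×7 + 0
The gcd is 7, not 1, hence no inverse exists.

no inverse exists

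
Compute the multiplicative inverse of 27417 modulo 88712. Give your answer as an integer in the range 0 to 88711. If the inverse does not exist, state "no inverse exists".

no inverse exists

Compute gcd(27417, 88712):
88712 = 3·27417 + 6461
27417 = 4·6461 + 1573
6461 = 4·1573 + 169
1573 = 9·169 + 52
169 = 3·52 + 13
52 = 4·13 + 0
The gcd is 13, not 1, hence no inverse exists.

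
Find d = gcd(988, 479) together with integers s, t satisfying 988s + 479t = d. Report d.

Repeated division:
988 = 2*479 + 30
479 = 15*30 + 29
30 = 1*29 + 1
29 = 29*1 + 0
gcd(988, 479) = 1.
Working backward:
1 = 30 − 29
1 = −479 + 16·30
1 = 16·988 − 33·479
So 1 = (16)·988 + (-33)·479.

1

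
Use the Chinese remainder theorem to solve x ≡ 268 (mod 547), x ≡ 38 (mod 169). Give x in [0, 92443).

Write x = 268 + 547·k. Then 547·k ≡ 38 − 268 ≡ 108 (mod 169).
Need 547⁻¹ mod 169. Extended Euclid on (169, 40):
169 = 4·40 + 9
40 = 4·9 + 4
9 = 2·4 + 1
4 = 4·1 + 0
Back-substitute:
1 = 9 − 2·4
1 = −2·40 + 9·9
1 = 9·169 − 38·40
547⁻¹ ≡ 131 (mod 169), so k ≡ 131·108 ≡ 121 (mod 169).
x = 268 + 547·121 = 66455.

66455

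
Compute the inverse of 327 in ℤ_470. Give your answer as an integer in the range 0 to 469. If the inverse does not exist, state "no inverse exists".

Apply the Euclidean algorithm to 470 and 327:
470 = 1*327 + 143
327 = 2*143 + 41
143 = 3*41 + 20
41 = 2*20 + 1
20 = 20*1 + 0
The gcd is 1. Working backward:
1 = 41 − 2·20
1 = −2·143 + 7·41
1 = 7·327 − 16·143
1 = −16·470 + 23·327
So 327·23 ≡ 1 (mod 470).

23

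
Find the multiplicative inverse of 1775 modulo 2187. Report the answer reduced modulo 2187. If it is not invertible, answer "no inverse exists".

1481

Extended Euclidean algorithm:
2187 = 1·1775 + 412
1775 = 4·412 + 127
412 = 3·127 + 31
127 = 4·31 + 3
31 = 10·3 + 1
3 = 3·1 + 0
gcd = 1, so the inverse exists. Back-substitute:
1 = 31 − 10·3
1 = −10·127 + 41·31
1 = 41·412 − 133·127
1 = −133·1775 + 573·412
1 = 573·2187 − 706·1775
Thus 1775·(-706) ≡ 1 (mod 2187); reducing, -706 mod 2187 = 1481.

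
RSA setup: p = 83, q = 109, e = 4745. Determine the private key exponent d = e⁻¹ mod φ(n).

φ(n) = (p−1)(q−1) = 82·108 = 8856.
Need d with 4745·d ≡ 1 (mod 8856). Apply the extended Euclidean algorithm:
8856 = 1×4745 + 4111
4745 = 1×4111 + 634
4111 = 6×634 + 307
634 = 2×307 + 20
307 = 15×20 + 7
20 = 2×7 + 6
7 = 1×6 + 1
6 = 6×1 + 0
Back-substitute:
1 = 7 − 6
1 = −20 + 3·7
1 = 3·307 − 46·20
1 = −46·634 + 95·307
1 = 95·4111 − 616·634
1 = −616·4745 + 711·4111
1 = 711·8856 − 1327·4745
So 4745·(-1327) ≡ 1 (mod 8856), hence d ≡ -1327 ≡ 7529 (mod 8856).

7529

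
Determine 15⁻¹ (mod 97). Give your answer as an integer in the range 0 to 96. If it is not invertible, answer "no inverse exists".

13

Run Euclid on (97, 15):
97 = 6×15 + 7
15 = 2×7 + 1
7 = 7×1 + 0
gcd = 1, so the inverse exists. Back-substitute:
1 = 15 − 2·7
1 = −2·97 + 13·15
So 15·13 ≡ 1 (mod 97).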